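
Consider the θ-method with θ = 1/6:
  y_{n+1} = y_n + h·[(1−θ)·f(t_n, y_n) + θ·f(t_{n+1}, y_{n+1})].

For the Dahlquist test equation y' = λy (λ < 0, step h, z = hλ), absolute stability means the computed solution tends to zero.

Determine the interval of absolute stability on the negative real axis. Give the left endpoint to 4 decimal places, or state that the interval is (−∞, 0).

On y'=λy, z=hλ:
  y_{n+1} = y_n + z·[5/6·y_n + 1/6·y_{n+1}] ⇒ (1 − 1/6z)y_{n+1} = (1 + 5/6z)y_n
  so R(z) = (1 + 5/6z)/(1 − 1/6z).

Boundary: |R(x)|=1, x<0.
x=-1.77: |R|=0.3668
R=−1: 1+5/6x = −1+1/6x ⇒ -2/3x=2 ⇒ x=2/(-2/3)=-3.0000
Confirm numerically:
  x=-2.597: |R|=0.81249 <1
  x=-1.879: |R|=0.43089 <1
  x=-1.646: |R|=0.29166 <1
  x=-3.418: |R|=1.17753 >1
  x=-3.413: |R|=1.17550 >1
  x=-3.084: |R|=1.03699 >1
Stable set (-3.0000, 0).

z∈(-3.0000,0).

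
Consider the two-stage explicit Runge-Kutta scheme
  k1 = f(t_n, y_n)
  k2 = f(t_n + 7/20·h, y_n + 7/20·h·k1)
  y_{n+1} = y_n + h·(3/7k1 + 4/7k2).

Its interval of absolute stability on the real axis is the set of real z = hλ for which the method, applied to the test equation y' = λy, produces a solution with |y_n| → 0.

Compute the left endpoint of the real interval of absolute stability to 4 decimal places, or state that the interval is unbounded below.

With y'=λy (z=hλ):
  k1=λy_n ⇒ h·k1=z·y_n;  k2=λ(1+7/20z)y_n ⇒ h·k2=z(1+7/20z)y_n
  y_{n+1}/y_n = 1 + 3/7z + 4/7z(1+7/20z) = 1 + z + 1/5z²
  so R(z) = 1 + z + 1/5z².

Boundary: |R(x)|=1, x<0.
x=-0.38: |R|=0.6489
R=1: x+1/5x²=0 ⇒ x=−5=-5.0000; min R=1−1/(4·1/5)=-0.2500>−1
Confirm numerically:
  x=-4.193: |R|=0.32325 <1
  x=-3.893: |R|=0.13809 <1
  x=-3.385: |R|=0.09335 <1
  x=-3.268: |R|=0.13204 <1
  x=-5.312: |R|=1.33147 >1
  x=-5.256: |R|=1.26911 >1
Interval (-5.0000, 0).

left endpoint -5.0000.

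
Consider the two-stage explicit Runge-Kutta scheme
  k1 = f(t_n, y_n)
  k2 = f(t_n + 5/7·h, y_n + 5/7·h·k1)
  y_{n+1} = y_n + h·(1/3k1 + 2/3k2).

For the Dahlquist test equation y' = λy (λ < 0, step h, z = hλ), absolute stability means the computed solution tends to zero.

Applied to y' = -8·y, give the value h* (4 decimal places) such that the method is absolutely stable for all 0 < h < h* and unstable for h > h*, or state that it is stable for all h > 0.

Set f=λy, z=hλ:
  k1=λy_n ⇒ h·k1=z·y_n;  k2=λ(1+5/7z)y_n ⇒ h·k2=z(1+5/7z)y_n
  y_{n+1}/y_n = 1 + 1/3z + 2/3z(1+5/7z) = 1 + z + 10/21z²
  R(z) = 1 + z + 10/21z².

Solve |R(x)|<1 on ℝ⁻.
x=-0.66: |R|=0.5474
R=1: x+10/21x²=0 ⇒ x=−21/10=-2.1000; min R=1−1/(4·10/21)=0.4750>−1
Confirm numerically:
  x=-1.651: |R|=0.64700 <1
  x=-1.502: |R|=0.57229 <1
  x=-1.479: |R|=0.56264 <1
  x=-0.918: |R|=0.48330 <1
  x=-2.666: |R|=1.71855 >1
  x=-2.275: |R|=1.18958 >1
Stable set (-2.1000, 0).

(-2.1000,0); λ=-8 ⇒ h* = (21/10)/8 = 0.2625.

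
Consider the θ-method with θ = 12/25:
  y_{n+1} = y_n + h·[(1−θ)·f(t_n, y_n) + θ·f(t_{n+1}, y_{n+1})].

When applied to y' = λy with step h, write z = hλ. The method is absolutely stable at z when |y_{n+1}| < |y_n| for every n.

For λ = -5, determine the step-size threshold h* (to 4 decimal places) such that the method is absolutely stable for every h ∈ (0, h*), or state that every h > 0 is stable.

With y'=λy (z=hλ):
  y_{n+1} = y_n + z·[13/25·y_n + 12/25·y_{n+1}] ⇒ (1 − 12/25z)y_{n+1} = (1 + 13/25z)y_n
  Hence R(z) = (1 + 13/25z)/(1 − 12/25z).

Need |R(x)|<1, x<0.
x=-0.7: |R|=0.4760
R=−1: 1+13/25x = −1+12/25x ⇒ -1/25x=2 ⇒ x=2/(-1/25)=-50.0000
Confirm numerically:
  x=-37.615: |R|=0.97400 <1
  x=-37.511: |R|=0.97371 <1
  x=-29.041: |R|=0.94388 <1
  x=-24.204: |R|=0.91822 <1
  x=-50.314: |R|=1.00050 >1
  x=-50.119: |R|=1.00019 >1
Interval (-50.0000, 0).

(-50.0000,0); λ=-5 ⇒ h* = (50)/5 = 10.0000.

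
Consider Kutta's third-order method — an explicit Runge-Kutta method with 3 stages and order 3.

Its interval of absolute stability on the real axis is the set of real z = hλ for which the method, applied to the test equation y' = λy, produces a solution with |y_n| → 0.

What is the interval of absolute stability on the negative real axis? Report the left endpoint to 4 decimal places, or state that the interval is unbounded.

(-2.5127, 0).

On y'=λy, z=hλ:
  order 3, 3-stage ⇒ R(z)=1+z+z^2/2+z^3/6
  (e.g. R(-1.32)=0.16787, |R|=0.16787)

Find x<0 with |R(x)|<1.
x=-1.32: |R|=0.1679
|R(-2.46)|=0.9154 |R(-2.08)|=0.4166 |R(-1.37)|=0.1399
Bisect:
  x_lo=-3.0418 |R|=2.1063  x_hi=-0.3131 |R|=0.7308
  mid=-1.67747 |R|=0.05722 →hi
  mid=-2.35965 |R|=0.76540 →hi
  mid=-2.70073 |R|=1.33693 →lo
  mid=-2.53019 |R|=1.02891 →lo
  mid=-2.44492 |R|=0.89191 →hi
  mid=-2.48755 |R|=0.95906 →hi
  mid=-2.50887 |R|=0.99364 →hi
  mid=-2.51953 |R|=1.01119 →lo
  mid=-2.51420 |R|=1.00240 →lo
  ...
  [-2.51287,-2.51270] ⇒ x*=-2.5127
So |R|<1 on (-2.5127, 0).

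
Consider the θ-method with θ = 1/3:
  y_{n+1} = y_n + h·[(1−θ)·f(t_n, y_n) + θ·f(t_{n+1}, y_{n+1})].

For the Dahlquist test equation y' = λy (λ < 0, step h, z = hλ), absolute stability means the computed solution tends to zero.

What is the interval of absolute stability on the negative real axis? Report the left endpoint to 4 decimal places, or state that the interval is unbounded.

Set f=λy, z=hλ:
  y_{n+1} = y_n + z·[2/3·y_n + 1/3·y_{n+1}] ⇒ (1 − 1/3z)y_{n+1} = (1 + 2/3z)y_n
  Hence R(z) = (1 + 2/3z)/(1 − 1/3z).

Need |R(x)|<1, x<0.
x=-0.81: |R|=0.3622
R=−1: 1+2/3x = −1+1/3x ⇒ -1/3x=2 ⇒ x=2/(-1/3)=-6.0000
Confirm numerically:
  x=-3.883: |R|=0.69243 <1
  x=-3.547: |R|=0.62532 <1
  x=-2.801: |R|=0.44854 <1
  x=-6.365: |R|=1.03897 >1
  x=-6.077: |R|=1.00848 >1
Interval (-6.0000, 0).

(-6.0000, 0).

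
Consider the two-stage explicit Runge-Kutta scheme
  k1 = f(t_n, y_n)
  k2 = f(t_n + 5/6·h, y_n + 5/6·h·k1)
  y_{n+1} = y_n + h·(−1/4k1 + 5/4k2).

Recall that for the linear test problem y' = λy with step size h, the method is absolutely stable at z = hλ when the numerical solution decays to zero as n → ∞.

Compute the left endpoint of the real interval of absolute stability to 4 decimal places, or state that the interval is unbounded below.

z* = -0.9600.

On y'=λy, z=hλ:
  k1=λy_n ⇒ h·k1=z·y_n;  k2=λ(1+5/6z)y_n ⇒ h·k2=z(1+5/6z)y_n
  y_{n+1}/y_n = 1 − 1/4z + 5/4z(1+5/6z) = 1 + z + 25/24z²
  Hence R(z) = 1 + z + 25/24z².

Need |R(x)|<1, x<0.
x=-1.29: |R|=1.4434
R=1: x+25/24x²=0 ⇒ x=−24/25=-0.9600; min R=1−1/(4·25/24)=0.7600>−1
Confirm numerically:
  x=-0.892: |R|=0.93682 <1
  x=-0.790: |R|=0.86010 <1
  x=-0.598: |R|=0.77450 <1
  x=-0.533: |R|=0.76293 <1
  x=-1.385: |R|=1.61315 >1
  x=-1.024: |R|=1.06827 >1
Interval (-0.9600, 0).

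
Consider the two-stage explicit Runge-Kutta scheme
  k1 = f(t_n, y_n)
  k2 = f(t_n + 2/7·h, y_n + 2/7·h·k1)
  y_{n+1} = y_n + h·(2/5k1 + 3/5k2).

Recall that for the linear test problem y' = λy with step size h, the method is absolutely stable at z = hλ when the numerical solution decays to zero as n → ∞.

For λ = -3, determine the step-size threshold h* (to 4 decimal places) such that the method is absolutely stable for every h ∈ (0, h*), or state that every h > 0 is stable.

Test eqn y'=λy, z=hλ:
  k1=λy_n ⇒ h·k1=z·y_n;  k2=λ(1+2/7z)y_n ⇒ h·k2=z(1+2/7z)y_n
  y_{n+1}/y_n = 1 + 2/5z + 3/5z(1+2/7z) = 1 + z + 6/35z²
  Hence R(z) = 1 + z + 6/35z².

Solve |R(x)|<1 on ℝ⁻.
x=-1.32: |R|=0.0213
R=1: x+6/35x²=0 ⇒ x=−35/6=-5.8333; min R=1−1/(4·6/35)=-0.4583>−1
Confirm numerically:
  x=-5.680: |R|=0.85070 <1
  x=-3.669: |R|=0.36130 <1
  x=-2.646: |R|=0.44577 <1
  x=-6.140: |R|=1.32279 >1
  x=-5.991: |R|=1.16193 >1
Interval (-5.8333, 0).

(-5.8333,0); λ=-3 ⇒ h* = (35/6)/3 = 1.9444.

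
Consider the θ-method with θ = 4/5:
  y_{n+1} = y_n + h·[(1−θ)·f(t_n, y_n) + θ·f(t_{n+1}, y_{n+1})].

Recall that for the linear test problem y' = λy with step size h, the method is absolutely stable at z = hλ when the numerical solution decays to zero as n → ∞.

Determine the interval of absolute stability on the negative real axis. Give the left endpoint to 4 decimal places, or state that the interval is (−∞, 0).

With y'=λy (z=hλ):
  y_{n+1} = y_n + z·[1/5·y_n + 4/5·y_{n+1}] ⇒ (1 − 4/5z)y_{n+1} = (1 + 1/5z)y_n
  so R(z) = (1 + 1/5z)/(1 − 4/5z).

Solve |R(x)|<1 on ℝ⁻.
x=-1.43: |R|=0.3330
x=-2: |R|=0.2308
x=-10: |R|=0.1111
x=-100: |R|=0.2346
θ=4/5≥1/2 ⇒ |1+1/5x|<|1−4/5x| ∀x<0 ⇒ unbounded interval.

unbounded; (−∞, 0).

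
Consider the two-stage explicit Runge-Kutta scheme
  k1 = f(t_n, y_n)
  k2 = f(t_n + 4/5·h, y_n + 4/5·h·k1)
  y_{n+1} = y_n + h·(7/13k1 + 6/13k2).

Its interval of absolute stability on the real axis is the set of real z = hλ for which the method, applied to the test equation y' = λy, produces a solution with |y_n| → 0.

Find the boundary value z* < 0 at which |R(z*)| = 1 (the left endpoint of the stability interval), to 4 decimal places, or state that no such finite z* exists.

With y'=λy (z=hλ):
  k1=λy_n ⇒ h·k1=z·y_n;  k2=λ(1+4/5z)y_n ⇒ h·k2=z(1+4/5z)y_n
  y_{n+1}/y_n = 1 + 7/13z + 6/13z(1+4/5z) = 1 + z + 24/65z²
  ⇒ R(z) = 1 + z + 24/65z².

Boundary: |R(x)|=1, x<0.
x=-1.62: |R|=0.3490
R=1: x+24/65x²=0 ⇒ x=−65/24=-2.7083; min R=1−1/(4·24/65)=0.3229>−1
Confirm numerically:
  x=-2.613: |R|=0.90802 <1
  x=-1.922: |R|=0.44197 <1
  x=-1.607: |R|=0.34652 <1
  x=-2.940: |R|=1.25148 >1
  x=-2.897: |R|=1.20181 >1
  x=-2.737: |R|=1.02897 >1
Interval (-2.7083, 0).

z* = -2.7083.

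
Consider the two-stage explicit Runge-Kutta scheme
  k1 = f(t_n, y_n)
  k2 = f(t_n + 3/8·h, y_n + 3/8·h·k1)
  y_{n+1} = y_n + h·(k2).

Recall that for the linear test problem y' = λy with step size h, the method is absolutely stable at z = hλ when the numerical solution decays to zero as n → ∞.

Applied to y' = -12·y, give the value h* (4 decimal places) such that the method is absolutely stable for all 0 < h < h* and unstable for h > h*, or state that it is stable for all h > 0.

(-2.6667,0); λ=-12 ⇒ h* = (8/3)/12 = 0.2222.

Test eqn y'=λy, z=hλ:
  k1=λy_n ⇒ h·k1=z·y_n;  k2=λ(1+3/8z)y_n ⇒ h·k2=z(1+3/8z)y_n
  y_{n+1}/y_n = 1 + z(1+3/8z) = 1 + z + 3/8z²
  ⇒ R(z) = 1 + z + 3/8z².

Boundary: |R(x)|=1, x<0.
x=-1.66: |R|=0.3733
R=1: x+3/8x²=0 ⇒ x=−8/3=-2.6667; min R=1−1/(4·3/8)=0.3333>−1
Confirm numerically:
  x=-2.234: |R|=0.63753 <1
  x=-1.973: |R|=0.48677 <1
  x=-1.460: |R|=0.33935 <1
  x=-1.168: |R|=0.34358 <1
  x=-3.207: |R|=1.64982 >1
  x=-2.987: |R|=1.35881 >1
Interval (-2.6667, 0).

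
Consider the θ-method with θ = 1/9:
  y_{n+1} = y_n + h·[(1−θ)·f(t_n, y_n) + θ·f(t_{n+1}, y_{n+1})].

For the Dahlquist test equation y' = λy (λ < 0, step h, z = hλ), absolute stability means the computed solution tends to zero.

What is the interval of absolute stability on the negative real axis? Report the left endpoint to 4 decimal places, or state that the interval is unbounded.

z∈(-2.5714,0).

On y'=λy, z=hλ:
  y_{n+1} = y_n + z·[8/9·y_n + 1/9·y_{n+1}] ⇒ (1 − 1/9z)y_{n+1} = (1 + 8/9z)y_n
  so R(z) = (1 + 8/9z)/(1 − 1/9z).

Need |R(x)|<1, x<0.
x=-1.18: |R|=0.0432
R=−1: 1+8/9x = −1+1/9x ⇒ -7/9x=2 ⇒ x=2/(-7/9)=-2.5714
Confirm numerically:
  x=-2.391: |R|=0.88912 <1
  x=-1.767: |R|=0.47701 <1
  x=-1.495: |R|=0.28204 <1
  x=-3.130: |R|=1.32234 >1
  x=-3.019: |R|=1.26067 >1
  x=-2.865: |R|=1.17320 >1
Stable set (-2.5714, 0).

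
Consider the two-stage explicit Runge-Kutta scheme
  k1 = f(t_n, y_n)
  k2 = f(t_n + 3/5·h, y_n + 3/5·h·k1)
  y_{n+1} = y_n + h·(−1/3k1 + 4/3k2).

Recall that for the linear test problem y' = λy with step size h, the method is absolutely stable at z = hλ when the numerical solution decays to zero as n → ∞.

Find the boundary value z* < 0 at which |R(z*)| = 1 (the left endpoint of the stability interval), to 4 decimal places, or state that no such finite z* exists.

On y'=λy, z=hλ:
  k1=λy_n ⇒ h·k1=z·y_n;  k2=λ(1+3/5z)y_n ⇒ h·k2=z(1+3/5z)y_n
  y_{n+1}/y_n = 1 − 1/3z + 4/3z(1+3/5z) = 1 + z + 4/5z²
  ⇒ R(z) = 1 + z + 4/5z².

Solve |R(x)|<1 on ℝ⁻.
x=-1.65: |R|=1.5280
R=1: x+4/5x²=0 ⇒ x=−5/4=-1.2500; min R=1−1/(4·4/5)=0.6875>−1
Confirm numerically:
  x=-0.842: |R|=0.72517 <1
  x=-0.667: |R|=0.68891 <1
  x=-0.618: |R|=0.68754 <1
  x=-0.567: |R|=0.69019 <1
  x=-1.674: |R|=1.56782 >1
  x=-1.648: |R|=1.52472 >1
  x=-1.275: |R|=1.02550 >1
Interval (-1.2500, 0).

left endpoint -1.2500.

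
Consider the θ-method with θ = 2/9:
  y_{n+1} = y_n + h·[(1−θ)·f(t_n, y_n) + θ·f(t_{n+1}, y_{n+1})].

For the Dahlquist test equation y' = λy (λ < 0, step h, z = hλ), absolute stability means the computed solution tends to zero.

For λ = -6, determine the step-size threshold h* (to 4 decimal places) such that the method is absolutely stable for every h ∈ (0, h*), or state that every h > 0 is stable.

With y'=λy (z=hλ):
  y_{n+1} = y_n + z·[7/9·y_n + 2/9·y_{n+1}] ⇒ (1 − 2/9z)y_{n+1} = (1 + 7/9z)y_n
  so R(z) = (1 + 7/9z)/(1 − 2/9z).

Need |R(x)|<1, x<0.
x=-0.41: |R|=0.6242
R=−1: 1+7/9x = −1+2/9x ⇒ -5/9x=2 ⇒ x=2/(-5/9)=-3.6000
Confirm numerically:
  x=-3.060: |R|=0.82143 <1
  x=-2.994: |R|=0.79784 <1
  x=-1.632: |R|=0.19765 <1
  x=-3.830: |R|=1.06903 >1
  x=-3.679: |R|=1.02415 >1
Interval (-3.6000, 0).

(-3.6000,0); λ=-6 ⇒ h* = (18/5)/6 = 0.6000.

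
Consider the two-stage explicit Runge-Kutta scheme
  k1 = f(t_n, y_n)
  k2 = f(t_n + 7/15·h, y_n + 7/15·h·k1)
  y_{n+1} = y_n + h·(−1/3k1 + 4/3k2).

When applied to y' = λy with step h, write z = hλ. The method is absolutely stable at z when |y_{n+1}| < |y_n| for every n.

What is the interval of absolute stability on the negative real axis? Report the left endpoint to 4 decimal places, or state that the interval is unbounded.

z∈(-1.6071,0).

Test eqn y'=λy, z=hλ:
  k1=λy_n ⇒ h·k1=z·y_n;  k2=λ(1+7/15z)y_n ⇒ h·k2=z(1+7/15z)y_n
  y_{n+1}/y_n = 1 − 1/3z + 4/3z(1+7/15z) = 1 + z + 28/45z²
  R(z) = 1 + z + 28/45z².

Find x<0 with |R(x)|<1.
x=-1.15: |R|=0.6729
R=1: x+28/45x²=0 ⇒ x=−45/28=-1.6071; min R=1−1/(4·28/45)=0.5982>−1
Confirm numerically:
  x=-1.213: |R|=0.70252 <1
  x=-1.204: |R|=0.69798 <1
  x=-0.660: |R|=0.61104 <1
  x=-2.036: |R|=1.54330 >1
  x=-1.969: |R|=1.44333 >1
Interval (-1.6071, 0).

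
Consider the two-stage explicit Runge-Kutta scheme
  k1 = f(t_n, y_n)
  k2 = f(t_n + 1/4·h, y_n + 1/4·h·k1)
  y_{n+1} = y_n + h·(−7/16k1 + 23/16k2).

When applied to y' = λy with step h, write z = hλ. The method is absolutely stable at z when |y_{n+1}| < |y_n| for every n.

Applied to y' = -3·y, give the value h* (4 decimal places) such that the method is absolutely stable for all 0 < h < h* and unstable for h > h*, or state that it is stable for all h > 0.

(-2.7826,0); λ=-3 ⇒ h* = (64/23)/3 = 0.9275.

Test eqn y'=λy, z=hλ:
  k1=λy_n ⇒ h·k1=z·y_n;  k2=λ(1+1/4z)y_n ⇒ h·k2=z(1+1/4z)y_n
  y_{n+1}/y_n = 1 − 7/16z + 23/16z(1+1/4z) = 1 + z + 23/64z²
  ⇒ R(z) = 1 + z + 23/64z².

Boundary: |R(x)|=1, x<0.
x=-1.72: |R|=0.3432
R=1: x+23/64x²=0 ⇒ x=−64/23=-2.7826; min R=1−1/(4·23/64)=0.3043>−1
Confirm numerically:
  x=-2.421: |R|=0.68538 <1
  x=-1.944: |R|=0.41413 <1
  x=-1.440: |R|=0.30520 <1
  x=-2.977: |R|=1.20797 >1
  x=-2.937: |R|=1.16296 >1
Interval (-2.7826, 0).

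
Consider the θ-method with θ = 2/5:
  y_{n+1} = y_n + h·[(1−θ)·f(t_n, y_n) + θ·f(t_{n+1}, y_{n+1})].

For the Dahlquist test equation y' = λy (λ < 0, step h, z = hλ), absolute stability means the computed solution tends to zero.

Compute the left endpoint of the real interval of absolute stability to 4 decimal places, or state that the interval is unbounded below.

left endpoint -10.0000.

Test eqn y'=λy, z=hλ:
  y_{n+1} = y_n + z·[3/5·y_n + 2/5·y_{n+1}] ⇒ (1 − 2/5z)y_{n+1} = (1 + 3/5z)y_n
  so R(z) = (1 + 3/5z)/(1 − 2/5z).

Boundary: |R(x)|=1, x<0.
x=-1.5: |R|=0.0625
R=−1: 1+3/5x = −1+2/5x ⇒ -1/5x=2 ⇒ x=2/(-1/5)=-10.0000
Confirm numerically:
  x=-5.900: |R|=0.75595 <1
  x=-5.482: |R|=0.71699 <1
  x=-4.959: |R|=0.66209 <1
  x=-10.512: |R|=1.01967 >1
  x=-10.098: |R|=1.00389 >1
So |R|<1 on (-10.0000, 0).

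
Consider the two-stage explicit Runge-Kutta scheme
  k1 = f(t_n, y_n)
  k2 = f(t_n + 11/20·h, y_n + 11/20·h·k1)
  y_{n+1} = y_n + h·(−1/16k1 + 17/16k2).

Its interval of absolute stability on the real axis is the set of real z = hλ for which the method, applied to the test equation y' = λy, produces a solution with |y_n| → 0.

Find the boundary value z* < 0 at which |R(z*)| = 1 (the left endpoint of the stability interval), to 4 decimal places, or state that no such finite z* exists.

z* = -1.7112.

Test eqn y'=λy, z=hλ:
  k1=λy_n ⇒ h·k1=z·y_n;  k2=λ(1+11/20z)y_n ⇒ h·k2=z(1+11/20z)y_n
  y_{n+1}/y_n = 1 − 1/16z + 17/16z(1+11/20z) = 1 + z + 187/320z²
  Hence R(z) = 1 + z + 187/320z².

Need |R(x)|<1, x<0.
x=-0.92: |R|=0.5746
R=1: x+187/320x²=0 ⇒ x=−320/187=-1.7112; min R=1−1/(4·187/320)=0.5722>−1
Confirm numerically:
  x=-1.556: |R|=0.85885 <1
  x=-1.120: |R|=0.61304 <1
  x=-0.953: |R|=0.57773 <1
  x=-2.000: |R|=1.33750 >1
  x=-1.909: |R|=1.22063 >1
So |R|<1 on (-1.7112, 0).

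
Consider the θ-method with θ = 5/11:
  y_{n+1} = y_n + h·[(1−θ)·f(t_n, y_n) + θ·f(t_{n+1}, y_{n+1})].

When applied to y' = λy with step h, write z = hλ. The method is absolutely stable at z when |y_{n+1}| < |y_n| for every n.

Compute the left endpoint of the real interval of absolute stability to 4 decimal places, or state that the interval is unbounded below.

z* = -22.0000.

Set f=λy, z=hλ:
  y_{n+1} = y_n + z·[6/11·y_n + 5/11·y_{n+1}] ⇒ (1 − 5/11z)y_{n+1} = (1 + 6/11z)y_n
  so R(z) = (1 + 6/11z)/(1 − 5/11z).

Boundary: |R(x)|=1, x<0.
x=-0.48: |R|=0.6060
R=−1: 1+6/11x = −1+5/11x ⇒ -1/11x=2 ⇒ x=2/(-1/11)=-22.0000
Confirm numerically:
  x=-19.997: |R|=0.98195 <1
  x=-19.526: |R|=0.97723 <1
  x=-11.064: |R|=0.83510 <1
  x=-22.500: |R|=1.00405 >1
  x=-22.204: |R|=1.00167 >1
  x=-22.128: |R|=1.00105 >1
So |R|<1 on (-22.0000, 0).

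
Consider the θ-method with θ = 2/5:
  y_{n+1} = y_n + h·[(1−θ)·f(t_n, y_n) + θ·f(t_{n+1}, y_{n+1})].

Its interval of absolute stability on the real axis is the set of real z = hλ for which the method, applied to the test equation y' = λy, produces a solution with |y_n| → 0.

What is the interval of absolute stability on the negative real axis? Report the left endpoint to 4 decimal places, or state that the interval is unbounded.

z∈(-10.0000,0).

On y'=λy, z=hλ:
  y_{n+1} = y_n + z·[3/5·y_n + 2/5·y_{n+1}] ⇒ (1 − 2/5z)y_{n+1} = (1 + 3/5z)y_n
  Hence R(z) = (1 + 3/5z)/(1 − 2/5z).

Need |R(x)|<1, x<0.
x=-1.12: |R|=0.2265
R=−1: 1+3/5x = −1+2/5x ⇒ -1/5x=2 ⇒ x=2/(-1/5)=-10.0000
Confirm numerically:
  x=-9.205: |R|=0.96604 <1
  x=-8.048: |R|=0.90747 <1
  x=-6.842: |R|=0.83098 <1
  x=-4.708: |R|=0.63291 <1
  x=-10.465: |R|=1.01793 >1
  x=-10.412: |R|=1.01595 >1
  x=-10.203: |R|=1.00799 >1
So |R|<1 on (-10.0000, 0).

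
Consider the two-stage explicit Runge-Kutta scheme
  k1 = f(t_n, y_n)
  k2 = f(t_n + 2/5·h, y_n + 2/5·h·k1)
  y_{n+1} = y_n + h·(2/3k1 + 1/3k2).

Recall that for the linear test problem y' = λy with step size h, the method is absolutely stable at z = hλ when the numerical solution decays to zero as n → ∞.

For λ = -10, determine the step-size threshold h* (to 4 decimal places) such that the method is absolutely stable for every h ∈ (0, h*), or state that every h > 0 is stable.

Set f=λy, z=hλ:
  k1=λy_n ⇒ h·k1=z·y_n;  k2=λ(1+2/5z)y_n ⇒ h·k2=z(1+2/5z)y_n
  y_{n+1}/y_n = 1 + 2/3z + 1/3z(1+2/5z) = 1 + z + 2/15z²
  Hence R(z) = 1 + z + 2/15z².

Solve |R(x)|<1 on ℝ⁻.
x=-0.65: |R|=0.4063
R=1: x+2/15x²=0 ⇒ x=−15/2=-7.5000; min R=1−1/(4·2/15)=-0.8750>−1
Confirm numerically:
  x=-7.479: |R|=0.97906 <1
  x=-5.605: |R|=0.41620 <1
  x=-5.386: |R|=0.51813 <1
  x=-3.834: |R|=0.87406 <1
  x=-8.067: |R|=1.60987 >1
  x=-7.925: |R|=1.44908 >1
Stable set (-7.5000, 0).

(-7.5000,0); λ=-10 ⇒ h* = (15/2)/10 = 0.7500.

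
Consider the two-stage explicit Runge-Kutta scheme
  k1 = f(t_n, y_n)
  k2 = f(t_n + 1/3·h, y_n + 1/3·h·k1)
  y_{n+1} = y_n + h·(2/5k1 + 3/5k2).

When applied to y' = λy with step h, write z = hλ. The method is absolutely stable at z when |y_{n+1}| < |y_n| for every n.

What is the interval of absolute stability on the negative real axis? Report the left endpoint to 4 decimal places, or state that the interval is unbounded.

(-5.0000, 0).

With y'=λy (z=hλ):
  k1=λy_n ⇒ h·k1=z·y_n;  k2=λ(1+1/3z)y_n ⇒ h·k2=z(1+1/3z)y_n
  y_{n+1}/y_n = 1 + 2/5z + 3/5z(1+1/3z) = 1 + z + 1/5z²
  so R(z) = 1 + z + 1/5z².

Boundary: |R(x)|=1, x<0.
x=-0.44: |R|=0.5987
R=1: x+1/5x²=0 ⇒ x=−5=-5.0000; min R=1−1/(4·1/5)=-0.2500>−1
Confirm numerically:
  x=-4.850: |R|=0.85450 <1
  x=-4.032: |R|=0.21940 <1
  x=-3.743: |R|=0.05901 <1
  x=-2.368: |R|=0.24652 <1
  x=-5.480: |R|=1.52608 >1
  x=-5.037: |R|=1.03727 >1
Stable set (-5.0000, 0).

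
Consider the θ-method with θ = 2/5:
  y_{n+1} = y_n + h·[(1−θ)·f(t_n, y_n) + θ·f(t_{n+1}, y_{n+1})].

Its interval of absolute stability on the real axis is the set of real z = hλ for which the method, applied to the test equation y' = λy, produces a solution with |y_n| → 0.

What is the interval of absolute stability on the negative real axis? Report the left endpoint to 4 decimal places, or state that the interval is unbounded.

z∈(-10.0000,0).

Set f=λy, z=hλ:
  y_{n+1} = y_n + z·[3/5·y_n + 2/5·y_{n+1}] ⇒ (1 − 2/5z)y_{n+1} = (1 + 3/5z)y_n
  Hence R(z) = (1 + 3/5z)/(1 − 2/5z).

Find x<0 with |R(x)|<1.
x=-1.54: |R|=0.0470
R=−1: 1+3/5x = −1+2/5x ⇒ -1/5x=2 ⇒ x=2/(-1/5)=-10.0000
Confirm numerically:
  x=-9.284: |R|=0.96962 <1
  x=-8.232: |R|=0.91763 <1
  x=-7.657: |R|=0.88466 <1
  x=-4.368: |R|=0.58998 <1
  x=-10.498: |R|=1.01916 >1
  x=-10.484: |R|=1.01864 >1
Interval (-10.0000, 0).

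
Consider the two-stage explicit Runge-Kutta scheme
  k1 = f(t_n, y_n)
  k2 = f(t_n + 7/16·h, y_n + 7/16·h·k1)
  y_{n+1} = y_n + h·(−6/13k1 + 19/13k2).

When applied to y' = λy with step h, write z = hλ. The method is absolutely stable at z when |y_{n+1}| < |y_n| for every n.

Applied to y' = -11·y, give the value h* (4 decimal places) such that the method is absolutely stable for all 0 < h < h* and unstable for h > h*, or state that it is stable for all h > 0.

(-1.5639,0); λ=-11 ⇒ h* = (208/133)/11 = 0.1422.

On y'=λy, z=hλ:
  k1=λy_n ⇒ h·k1=z·y_n;  k2=λ(1+7/16z)y_n ⇒ h·k2=z(1+7/16z)y_n
  y_{n+1}/y_n = 1 − 6/13z + 19/13z(1+7/16z) = 1 + z + 133/208z²
  ⇒ R(z) = 1 + z + 133/208z².

Find x<0 with |R(x)|<1.
x=-1.14: |R|=0.6910
R=1: x+133/208x²=0 ⇒ x=−208/133=-1.5639; min R=1−1/(4·133/208)=0.6090>−1
Confirm numerically:
  x=-1.176: |R|=0.70831 <1
  x=-1.068: |R|=0.66134 <1
  x=-0.684: |R|=0.61516 <1
  x=-2.066: |R|=1.66329 >1
  x=-1.974: |R|=1.51762 >1
  x=-1.682: |R|=1.12701 >1
Stable set (-1.5639, 0).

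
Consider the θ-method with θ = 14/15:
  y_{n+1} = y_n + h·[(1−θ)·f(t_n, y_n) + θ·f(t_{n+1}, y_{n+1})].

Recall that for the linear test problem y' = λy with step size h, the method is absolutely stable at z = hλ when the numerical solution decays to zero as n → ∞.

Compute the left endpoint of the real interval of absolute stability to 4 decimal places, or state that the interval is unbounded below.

Test eqn y'=λy, z=hλ:
  y_{n+1} = y_n + z·[1/15·y_n + 14/15·y_{n+1}] ⇒ (1 − 14/15z)y_{n+1} = (1 + 1/15z)y_n
  Hence R(z) = (1 + 1/15z)/(1 − 14/15z).

Solve |R(x)|<1 on ℝ⁻.
x=-1.12: |R|=0.4524
x=-2: |R|=0.3023
x=-10: |R|=0.0323
x=-100: |R|=0.0601
θ=14/15≥1/2 ⇒ |1+1/15x|<|1−14/15x| ∀x<0 ⇒ stable on all of ℝ⁻.

unbounded; (−∞, 0).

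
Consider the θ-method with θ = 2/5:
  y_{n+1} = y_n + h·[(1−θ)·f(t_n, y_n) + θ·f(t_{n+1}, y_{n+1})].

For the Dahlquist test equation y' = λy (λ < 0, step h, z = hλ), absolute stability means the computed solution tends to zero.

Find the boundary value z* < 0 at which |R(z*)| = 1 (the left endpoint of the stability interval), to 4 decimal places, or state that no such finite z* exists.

Test eqn y'=λy, z=hλ:
  y_{n+1} = y_n + z·[3/5·y_n + 2/5·y_{n+1}] ⇒ (1 − 2/5z)y_{n+1} = (1 + 3/5z)y_n
  R(z) = (1 + 3/5z)/(1 − 2/5z).

Need |R(x)|<1, x<0.
x=-0.65: |R|=0.4841
R=−1: 1+3/5x = −1+2/5x ⇒ -1/5x=2 ⇒ x=2/(-1/5)=-10.0000
Confirm numerically:
  x=-7.998: |R|=0.90465 <1
  x=-6.312: |R|=0.79074 <1
  x=-5.601: |R|=0.72849 <1
  x=-10.417: |R|=1.01614 >1
  x=-10.398: |R|=1.01543 >1
  x=-10.082: |R|=1.00326 >1
So |R|<1 on (-10.0000, 0).

z* = -10.0000.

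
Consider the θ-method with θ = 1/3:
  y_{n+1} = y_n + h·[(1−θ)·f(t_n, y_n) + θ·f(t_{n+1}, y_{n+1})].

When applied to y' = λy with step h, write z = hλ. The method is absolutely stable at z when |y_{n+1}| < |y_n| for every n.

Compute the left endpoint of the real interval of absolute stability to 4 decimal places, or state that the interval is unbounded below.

left endpoint -6.0000.

Set f=λy, z=hλ:
  y_{n+1} = y_n + z·[2/3·y_n + 1/3·y_{n+1}] ⇒ (1 − 1/3z)y_{n+1} = (1 + 2/3z)y_n
  Hence R(z) = (1 + 2/3z)/(1 − 1/3z).

Need |R(x)|<1, x<0.
x=-0.47: |R|=0.5937
R=−1: 1+2/3x = −1+1/3x ⇒ -1/3x=2 ⇒ x=2/(-1/3)=-6.0000
Confirm numerically:
  x=-4.449: |R|=0.79178 <1
  x=-3.375: |R|=0.58824 <1
  x=-2.482: |R|=0.35826 <1
  x=-2.419: |R|=0.33918 <1
  x=-6.478: |R|=1.05043 >1
  x=-6.284: |R|=1.03059 >1
Interval (-6.0000, 0).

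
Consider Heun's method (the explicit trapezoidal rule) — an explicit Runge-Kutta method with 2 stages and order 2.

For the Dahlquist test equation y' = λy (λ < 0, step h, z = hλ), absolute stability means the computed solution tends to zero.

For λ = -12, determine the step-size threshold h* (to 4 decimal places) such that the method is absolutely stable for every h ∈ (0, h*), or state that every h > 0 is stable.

Test eqn y'=λy, z=hλ:
  order 2, 2-stage ⇒ R(z)=1+z+z^2/2
  (e.g. R(-0.72)=0.53920, |R|=0.53920)

Solve |R(x)|<1 on ℝ⁻.
x=-0.72: |R|=0.5392
|R(-1.62)|=0.6922 |R(-1.31)|=0.5481 |R(-0.83)|=0.5145
Bisect:
  x_lo=-2.3193 |R|=1.3702  x_hi=-0.3907 |R|=0.6856
  mid=-1.35500 |R|=0.56301 →hi
  mid=-1.83713 |R|=0.85039 →hi
  mid=-2.07819 |R|=1.08125 →lo
  mid=-1.95766 |R|=0.95855 →hi
  mid=-2.01792 |R|=1.01808 →lo
  mid=-1.98779 |R|=0.98787 →hi
  mid=-2.00286 |R|=1.00286 →lo
  mid=-1.99532 |R|=0.99534 →hi
  mid=-1.99909 |R|=0.99909 →hi
  ...
  [-2.00003,-1.99992] ⇒ x*=-2.0000
So |R|<1 on (-2.0000, 0).

(-2.0000,0); λ=-12 ⇒ h* = 0.1667.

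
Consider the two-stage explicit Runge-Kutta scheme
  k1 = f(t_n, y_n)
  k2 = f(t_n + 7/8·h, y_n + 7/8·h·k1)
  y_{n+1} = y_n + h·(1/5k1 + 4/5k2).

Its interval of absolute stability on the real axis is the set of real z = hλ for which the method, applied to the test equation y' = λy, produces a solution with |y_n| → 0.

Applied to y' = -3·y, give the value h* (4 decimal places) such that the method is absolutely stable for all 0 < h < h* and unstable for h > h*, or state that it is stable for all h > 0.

(-1.4286,0); λ=-3 ⇒ h* = (10/7)/3 = 0.4762.

With y'=λy (z=hλ):
  k1=λy_n ⇒ h·k1=z·y_n;  k2=λ(1+7/8z)y_n ⇒ h·k2=z(1+7/8z)y_n
  y_{n+1}/y_n = 1 + 1/5z + 4/5z(1+7/8z) = 1 + z + 7/10z²
  Hence R(z) = 1 + z + 7/10z².

Need |R(x)|<1, x<0.
x=-0.44: |R|=0.6955
R=1: x+7/10x²=0 ⇒ x=−10/7=-1.4286; min R=1−1/(4·7/10)=0.6429>−1
Confirm numerically:
  x=-1.269: |R|=0.85825 <1
  x=-1.253: |R|=0.84601 <1
  x=-0.880: |R|=0.66208 <1
  x=-0.702: |R|=0.64296 <1
  x=-1.969: |R|=1.74487 >1
  x=-1.862: |R|=1.56493 >1
Stable set (-1.4286, 0).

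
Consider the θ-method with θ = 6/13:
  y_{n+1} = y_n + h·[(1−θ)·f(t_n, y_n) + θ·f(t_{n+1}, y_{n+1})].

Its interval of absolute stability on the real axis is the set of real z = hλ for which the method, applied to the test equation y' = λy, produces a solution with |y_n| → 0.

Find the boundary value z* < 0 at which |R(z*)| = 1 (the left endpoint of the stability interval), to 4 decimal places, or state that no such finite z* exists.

left endpoint -26.0000.

On y'=λy, z=hλ:
  y_{n+1} = y_n + z·[7/13·y_n + 6/13·y_{n+1}] ⇒ (1 − 6/13z)y_{n+1} = (1 + 7/13z)y_n
  R(z) = (1 + 7/13z)/(1 − 6/13z).

Find x<0 with |R(x)|<1.
x=-0.36: |R|=0.6913
R=−1: 1+7/13x = −1+6/13x ⇒ -1/13x=2 ⇒ x=2/(-1/13)=-26.0000
Confirm numerically:
  x=-25.576: |R|=0.99745 <1
  x=-21.867: |R|=0.97134 <1
  x=-19.895: |R|=0.95388 <1
  x=-15.975: |R|=0.90790 <1
  x=-26.182: |R|=1.00107 >1
  x=-26.073: |R|=1.00043 >1
Interval (-26.0000, 0).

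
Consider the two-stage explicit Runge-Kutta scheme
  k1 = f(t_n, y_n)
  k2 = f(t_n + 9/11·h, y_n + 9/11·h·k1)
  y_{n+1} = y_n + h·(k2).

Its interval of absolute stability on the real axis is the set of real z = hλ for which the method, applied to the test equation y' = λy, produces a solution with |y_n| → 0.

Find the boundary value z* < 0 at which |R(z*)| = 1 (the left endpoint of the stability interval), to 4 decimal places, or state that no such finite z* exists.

z* = -1.2222.

Test eqn y'=λy, z=hλ:
  k1=λy_n ⇒ h·k1=z·y_n;  k2=λ(1+9/11z)y_n ⇒ h·k2=z(1+9/11z)y_n
  y_{n+1}/y_n = 1 + z(1+9/11z) = 1 + z + 9/11z²
  so R(z) = 1 + z + 9/11z².

Find x<0 with |R(x)|<1.
x=-1.13: |R|=0.9147
R=1: x+9/11x²=0 ⇒ x=−11/9=-1.2222; min R=1−1/(4·9/11)=0.6944>−1
Confirm numerically:
  x=-0.821: |R|=0.73049 <1
  x=-0.790: |R|=0.72063 <1
  x=-0.619: |R|=0.69450 <1
  x=-1.779: |R|=1.81042 >1
  x=-1.578: |R|=1.45934 >1
So |R|<1 on (-1.2222, 0).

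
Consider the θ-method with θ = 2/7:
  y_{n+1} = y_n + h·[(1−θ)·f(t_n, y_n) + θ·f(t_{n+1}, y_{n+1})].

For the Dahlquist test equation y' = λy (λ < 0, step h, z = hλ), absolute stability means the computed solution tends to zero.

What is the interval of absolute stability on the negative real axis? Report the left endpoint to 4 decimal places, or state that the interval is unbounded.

z∈(-4.6667,0).

Test eqn y'=λy, z=hλ:
  y_{n+1} = y_n + z·[5/7·y_n + 2/7·y_{n+1}] ⇒ (1 − 2/7z)y_{n+1} = (1 + 5/7z)y_n
  Hence R(z) = (1 + 5/7z)/(1 − 2/7z).

Solve |R(x)|<1 on ℝ⁻.
x=-0.73: |R|=0.3960
R=−1: 1+5/7x = −1+2/7x ⇒ -3/7x=2 ⇒ x=2/(-3/7)=-4.6667
Confirm numerically:
  x=-4.474: |R|=0.96376 <1
  x=-3.839: |R|=0.83084 <1
  x=-3.339: |R|=0.70880 <1
  x=-2.944: |R|=0.59901 <1
  x=-5.056: |R|=1.06826 >1
  x=-4.918: |R|=1.04478 >1
So |R|<1 on (-4.6667, 0).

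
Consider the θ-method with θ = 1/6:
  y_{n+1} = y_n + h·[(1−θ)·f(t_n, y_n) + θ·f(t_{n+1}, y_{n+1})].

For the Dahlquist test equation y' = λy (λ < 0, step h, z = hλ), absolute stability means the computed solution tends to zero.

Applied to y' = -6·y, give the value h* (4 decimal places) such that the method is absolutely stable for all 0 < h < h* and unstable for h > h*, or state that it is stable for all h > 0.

On y'=λy, z=hλ:
  y_{n+1} = y_n + z·[5/6·y_n + 1/6·y_{n+1}] ⇒ (1 − 1/6z)y_{n+1} = (1 + 5/6z)y_n
  Hence R(z) = (1 + 5/6z)/(1 − 1/6z).

Need |R(x)|<1, x<0.
x=-0.62: |R|=0.4381
R=−1: 1+5/6x = −1+1/6x ⇒ -2/3x=2 ⇒ x=2/(-2/3)=-3.0000
Confirm numerically:
  x=-2.676: |R|=0.85062 <1
  x=-2.145: |R|=0.58011 <1
  x=-1.921: |R|=0.45512 <1
  x=-1.305: |R|=0.07187 <1
  x=-3.452: |R|=1.19128 >1
  x=-3.346: |R|=1.14808 >1
So |R|<1 on (-3.0000, 0).

(-3.0000,0); λ=-6 ⇒ h* = (3)/6 = 0.5000.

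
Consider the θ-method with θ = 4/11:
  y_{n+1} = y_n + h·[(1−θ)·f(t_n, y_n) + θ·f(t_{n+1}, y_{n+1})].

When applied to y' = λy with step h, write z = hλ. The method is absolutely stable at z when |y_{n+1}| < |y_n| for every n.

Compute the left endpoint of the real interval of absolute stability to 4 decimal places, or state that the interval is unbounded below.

With y'=λy (z=hλ):
  y_{n+1} = y_n + z·[7/11·y_n + 4/11·y_{n+1}] ⇒ (1 − 4/11z)y_{n+1} = (1 + 7/11z)y_n
  Hence R(z) = (1 + 7/11z)/(1 − 4/11z).

Need |R(x)|<1, x<0.
x=-0.8: |R|=0.3803
R=−1: 1+7/11x = −1+4/11x ⇒ -3/11x=2 ⇒ x=2/(-3/11)=-7.3333
Confirm numerically:
  x=-6.317: |R|=0.91593 <1
  x=-6.302: |R|=0.91455 <1
  x=-6.010: |R|=0.88670 <1
  x=-7.689: |R|=1.02555 >1
  x=-7.677: |R|=1.02472 >1
Stable set (-7.3333, 0).

left endpoint -7.3333.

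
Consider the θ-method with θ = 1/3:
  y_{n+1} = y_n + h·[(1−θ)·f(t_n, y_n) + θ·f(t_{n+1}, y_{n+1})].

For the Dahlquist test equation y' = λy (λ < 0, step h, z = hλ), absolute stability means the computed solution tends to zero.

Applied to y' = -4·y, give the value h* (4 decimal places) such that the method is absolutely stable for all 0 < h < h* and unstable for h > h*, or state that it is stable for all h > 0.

(-6.0000,0); λ=-4 ⇒ h* = (6)/4 = 1.5000.

Test eqn y'=λy, z=hλ:
  y_{n+1} = y_n + z·[2/3·y_n + 1/3·y_{n+1}] ⇒ (1 − 1/3z)y_{n+1} = (1 + 2/3z)y_n
  so R(z) = (1 + 2/3z)/(1 − 1/3z).

Boundary: |R(x)|=1, x<0.
x=-1.61: |R|=0.0477
R=−1: 1+2/3x = −1+1/3x ⇒ -1/3x=2 ⇒ x=2/(-1/3)=-6.0000
Confirm numerically:
  x=-5.344: |R|=0.92138 <1
  x=-4.576: |R|=0.81204 <1
  x=-2.469: |R|=0.35436 <1
  x=-6.545: |R|=1.05710 >1
  x=-6.180: |R|=1.01961 >1
  x=-6.133: |R|=1.01456 >1
So |R|<1 on (-6.0000, 0).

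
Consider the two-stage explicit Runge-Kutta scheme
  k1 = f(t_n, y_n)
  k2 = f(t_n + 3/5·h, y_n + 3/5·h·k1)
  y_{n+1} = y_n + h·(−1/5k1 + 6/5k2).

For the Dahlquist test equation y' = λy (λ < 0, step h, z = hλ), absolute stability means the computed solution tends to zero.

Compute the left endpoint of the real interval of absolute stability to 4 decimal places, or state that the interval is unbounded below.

z* = -1.3889.

Test eqn y'=λy, z=hλ:
  k1=λy_n ⇒ h·k1=z·y_n;  k2=λ(1+3/5z)y_n ⇒ h·k2=z(1+3/5z)y_n
  y_{n+1}/y_n = 1 − 1/5z + 6/5z(1+3/5z) = 1 + z + 18/25z²
  Hence R(z) = 1 + z + 18/25z².

Solve |R(x)|<1 on ℝ⁻.
x=-0.86: |R|=0.6725
R=1: x+18/25x²=0 ⇒ x=−25/18=-1.3889; min R=1−1/(4·18/25)=0.6528>−1
Confirm numerically:
  x=-1.216: |R|=0.84863 <1
  x=-1.205: |R|=0.84046 <1
  x=-0.878: |R|=0.67704 <1
  x=-0.643: |R|=0.65468 <1
  x=-1.886: |R|=1.67504 >1
  x=-1.621: |R|=1.27090 >1
Stable set (-1.3889, 0).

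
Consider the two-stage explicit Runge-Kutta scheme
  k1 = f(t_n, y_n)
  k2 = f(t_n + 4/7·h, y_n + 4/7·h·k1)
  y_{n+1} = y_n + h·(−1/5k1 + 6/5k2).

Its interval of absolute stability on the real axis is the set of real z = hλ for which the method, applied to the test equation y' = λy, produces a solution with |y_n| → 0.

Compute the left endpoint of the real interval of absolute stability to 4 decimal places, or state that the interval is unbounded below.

z* = -1.4583.

With y'=λy (z=hλ):
  k1=λy_n ⇒ h·k1=z·y_n;  k2=λ(1+4/7z)y_n ⇒ h·k2=z(1+4/7z)y_n
  y_{n+1}/y_n = 1 − 1/5z + 6/5z(1+4/7z) = 1 + z + 24/35z²
  Hence R(z) = 1 + z + 24/35z².

Boundary: |R(x)|=1, x<0.
x=-1.12: |R|=0.7402
R=1: x+24/35x²=0 ⇒ x=−35/24=-1.4583; min R=1−1/(4·24/35)=0.6354>−1
Confirm numerically:
  x=-1.336: |R|=0.88793 <1
  x=-0.956: |R|=0.67070 <1
  x=-0.825: |R|=0.64171 <1
  x=-1.747: |R|=1.34581 >1
  x=-1.504: |R|=1.04710 >1
So |R|<1 on (-1.4583, 0).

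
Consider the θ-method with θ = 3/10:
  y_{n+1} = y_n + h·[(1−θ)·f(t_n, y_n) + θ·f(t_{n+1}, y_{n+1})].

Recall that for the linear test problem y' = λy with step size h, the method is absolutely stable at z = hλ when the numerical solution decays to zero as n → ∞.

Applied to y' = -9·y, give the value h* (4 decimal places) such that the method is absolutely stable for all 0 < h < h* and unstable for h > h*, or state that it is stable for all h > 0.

(-5.0000,0); λ=-9 ⇒ h* = (5)/9 = 0.5556.

On y'=λy, z=hλ:
  y_{n+1} = y_n + z·[7/10·y_n + 3/10·y_{n+1}] ⇒ (1 − 3/10z)y_{n+1} = (1 + 7/10z)y_n
  Hence R(z) = (1 + 7/10z)/(1 − 3/10z).

Find x<0 with |R(x)|<1.
x=-1.3: |R|=0.0647
R=−1: 1+7/10x = −1+3/10x ⇒ -2/5x=2 ⇒ x=2/(-2/5)=-5.0000
Confirm numerically:
  x=-4.511: |R|=0.91688 <1
  x=-2.384: |R|=0.38993 <1
  x=-2.105: |R|=0.29022 <1
  x=-5.466: |R|=1.07061 >1
  x=-5.351: |R|=1.05389 >1
  x=-5.237: |R|=1.03687 >1
Stable set (-5.0000, 0).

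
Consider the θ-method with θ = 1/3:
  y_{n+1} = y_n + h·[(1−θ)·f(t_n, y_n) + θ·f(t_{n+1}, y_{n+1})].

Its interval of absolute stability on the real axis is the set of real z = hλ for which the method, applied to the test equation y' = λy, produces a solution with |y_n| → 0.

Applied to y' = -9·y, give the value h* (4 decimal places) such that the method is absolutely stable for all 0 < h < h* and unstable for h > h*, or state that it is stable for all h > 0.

(-6.0000,0); λ=-9 ⇒ h* = (6)/9 = 0.6667.

With y'=λy (z=hλ):
  y_{n+1} = y_n + z·[2/3·y_n + 1/3·y_{n+1}] ⇒ (1 − 1/3z)y_{n+1} = (1 + 2/3z)y_n
  so R(z) = (1 + 2/3z)/(1 − 1/3z).

Solve |R(x)|<1 on ℝ⁻.
x=-1.09: |R|=0.2005
R=−1: 1+2/3x = −1+1/3x ⇒ -1/3x=2 ⇒ x=2/(-1/3)=-6.0000
Confirm numerically:
  x=-5.912: |R|=0.99013 <1
  x=-4.870: |R|=0.85642 <1
  x=-2.955: |R|=0.48866 <1
  x=-6.428: |R|=1.04540 >1
  x=-6.035: |R|=1.00387 >1
Stable set (-6.0000, 0).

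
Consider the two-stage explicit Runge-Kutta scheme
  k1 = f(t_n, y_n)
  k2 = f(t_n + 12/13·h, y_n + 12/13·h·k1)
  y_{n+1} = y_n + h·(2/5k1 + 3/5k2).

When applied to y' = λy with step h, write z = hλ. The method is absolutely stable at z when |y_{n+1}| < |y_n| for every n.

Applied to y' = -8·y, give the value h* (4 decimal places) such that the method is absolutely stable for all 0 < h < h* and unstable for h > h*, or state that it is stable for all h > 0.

(-1.8056,0); λ=-8 ⇒ h* = (65/36)/8 = 0.2257.

Set f=λy, z=hλ:
  k1=λy_n ⇒ h·k1=z·y_n;  k2=λ(1+12/13z)y_n ⇒ h·k2=z(1+12/13z)y_n
  y_{n+1}/y_n = 1 + 2/5z + 3/5z(1+12/13z) = 1 + z + 36/65z²
  so R(z) = 1 + z + 36/65z².

Solve |R(x)|<1 on ℝ⁻.
x=-0.96: |R|=0.5504
R=1: x+36/65x²=0 ⇒ x=−65/36=-1.8056; min R=1−1/(4·36/65)=0.5486>−1
Confirm numerically:
  x=-1.722: |R|=0.92031 <1
  x=-1.479: |R|=0.73251 <1
  x=-1.335: |R|=0.65208 <1
  x=-0.794: |R|=0.55516 <1
  x=-2.177: |R|=1.44786 >1
  x=-2.085: |R|=1.32269 >1
  x=-2.072: |R|=1.30576 >1
Interval (-1.8056, 0).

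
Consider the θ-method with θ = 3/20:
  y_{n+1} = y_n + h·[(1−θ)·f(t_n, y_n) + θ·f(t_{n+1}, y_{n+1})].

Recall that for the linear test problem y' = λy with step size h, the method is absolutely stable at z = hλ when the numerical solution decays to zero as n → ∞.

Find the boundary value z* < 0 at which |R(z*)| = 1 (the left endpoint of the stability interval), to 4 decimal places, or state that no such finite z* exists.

z* = -2.8571.

With y'=λy (z=hλ):
  y_{n+1} = y_n + z·[17/20·y_n + 3/20·y_{n+1}] ⇒ (1 − 3/20z)y_{n+1} = (1 + 17/20z)y_n
  ⇒ R(z) = (1 + 17/20z)/(1 − 3/20z).

Boundary: |R(x)|=1, x<0.
x=-0.3: |R|=0.7129
R=−1: 1+17/20x = −1+3/20x ⇒ -7/10x=2 ⇒ x=2/(-7/10)=-2.8571
Confirm numerically:
  x=-2.189: |R|=0.64791 <1
  x=-1.617: |R|=0.30136 <1
  x=-1.202: |R|=0.01839 <1
  x=-3.447: |R|=1.27217 >1
  x=-3.209: |R|=1.16627 >1
  x=-3.046: |R|=1.09074 >1
So |R|<1 on (-2.8571, 0).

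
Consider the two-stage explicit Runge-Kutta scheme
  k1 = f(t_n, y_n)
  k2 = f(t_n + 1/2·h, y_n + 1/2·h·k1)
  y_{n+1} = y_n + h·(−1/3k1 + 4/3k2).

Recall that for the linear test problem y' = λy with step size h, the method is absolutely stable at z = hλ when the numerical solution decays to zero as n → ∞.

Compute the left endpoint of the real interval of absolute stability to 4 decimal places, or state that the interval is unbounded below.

z* = -1.5000.

On y'=λy, z=hλ:
  k1=λy_n ⇒ h·k1=z·y_n;  k2=λ(1+1/2z)y_n ⇒ h·k2=z(1+1/2z)y_n
  y_{n+1}/y_n = 1 − 1/3z + 4/3z(1+1/2z) = 1 + z + 2/3z²
  Hence R(z) = 1 + z + 2/3z².

Solve |R(x)|<1 on ℝ⁻.
x=-1.49: |R|=0.9901
R=1: x+2/3x²=0 ⇒ x=−3/2=-1.5000; min R=1−1/(4·2/3)=0.6250>−1
Confirm numerically:
  x=-1.324: |R|=0.84465 <1
  x=-0.907: |R|=0.64143 <1
  x=-0.783: |R|=0.62573 <1
  x=-0.627: |R|=0.63509 <1
  x=-2.043: |R|=1.73957 >1
  x=-1.852: |R|=1.43460 >1
  x=-1.630: |R|=1.14127 >1
So |R|<1 on (-1.5000, 0).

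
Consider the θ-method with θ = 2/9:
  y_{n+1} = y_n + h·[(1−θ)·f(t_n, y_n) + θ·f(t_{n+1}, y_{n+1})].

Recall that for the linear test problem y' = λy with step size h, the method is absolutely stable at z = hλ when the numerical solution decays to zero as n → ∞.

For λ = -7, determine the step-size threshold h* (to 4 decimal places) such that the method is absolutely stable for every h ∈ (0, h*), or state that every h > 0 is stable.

(-3.6000,0); λ=-7 ⇒ h* = (18/5)/7 = 0.5143.

Test eqn y'=λy, z=hλ:
  y_{n+1} = y_n + z·[7/9·y_n + 2/9·y_{n+1}] ⇒ (1 − 2/9z)y_{n+1} = (1 + 7/9z)y_n
  ⇒ R(z) = (1 + 7/9z)/(1 − 2/9z).

Need |R(x)|<1, x<0.
x=-0.84: |R|=0.2921
R=−1: 1+7/9x = −1+2/9x ⇒ -5/9x=2 ⇒ x=2/(-5/9)=-3.6000
Confirm numerically:
  x=-2.885: |R|=0.75796 <1
  x=-1.689: |R|=0.22807 <1
  x=-1.472: |R|=0.10918 <1
  x=-4.173: |R|=1.16517 >1
  x=-4.053: |R|=1.13241 >1
  x=-3.737: |R|=1.04158 >1
Stable set (-3.6000, 0).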